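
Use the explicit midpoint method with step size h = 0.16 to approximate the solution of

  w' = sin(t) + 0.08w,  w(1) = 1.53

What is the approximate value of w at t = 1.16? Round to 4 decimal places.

1.6917

Midpoint: k1 = f(t_n, w_n); k2 = f(t_n + h/2, w_n + (h/2)·k1); w_{n+1} = w_n + h·k2.
t=1.000000, w=1.530000:
  k1 = f(1.000000, 1.530000) = 0.963871
  k2 = f(1.080000, 1.607110) = 1.010527
  w ← 1.530000 + 0.16·1.010527 = 1.691684
w(1.16) ≈ 1.6917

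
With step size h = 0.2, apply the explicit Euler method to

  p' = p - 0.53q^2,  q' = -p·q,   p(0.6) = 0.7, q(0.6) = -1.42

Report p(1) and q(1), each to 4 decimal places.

Euler on (p,q): p_{n+1} = p_n + h·p', q_{n+1} = q_n + h·q'.
0.600000: (0.700000, -1.420000); f=(-0.368692, 0.994000) → (0.626262, -1.221200)
0.800000: (0.626262, -1.221200); f=(-0.164143, 0.764791) → (0.593433, -1.068242)
(p(1), q(1)) ≈ (0.5934, -1.0682)

0.5934, -1.0682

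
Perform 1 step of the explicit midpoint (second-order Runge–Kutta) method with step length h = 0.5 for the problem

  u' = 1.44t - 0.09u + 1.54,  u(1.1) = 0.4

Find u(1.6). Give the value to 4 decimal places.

2.0893

Midpoint: k1 = f(t_n, u_n); k2 = f(t_n + h/2, u_n + (h/2)·k1); u_{n+1} = u_n + h·k2.
t=1.100000, u=0.400000:
  k1 = f(1.100000, 0.400000) = 3.088000
  k2 = f(1.350000, 1.172000) = 3.378520
  u ← 0.400000 + 0.5·3.378520 = 2.089260
u(1.6) ≈ 2.0893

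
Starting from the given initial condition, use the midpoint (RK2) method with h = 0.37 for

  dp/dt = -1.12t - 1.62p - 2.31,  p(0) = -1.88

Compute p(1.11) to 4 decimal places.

Midpoint: k1 = f(t_n, p_n); k2 = f(t_n + h/2, p_n + (h/2)·k1); p_{n+1} = p_n + h·k2.
t=0.000000, p=-1.880000:
  k1 = f(0.000000, -1.880000) = 0.735600
  k2 = f(0.185000, -1.743914) = 0.307941
  p ← -1.880000 + 0.37·0.307941 = -1.766062
t=0.370000, p=-1.766062:
  k1 = f(0.370000, -1.766062) = 0.136620
  k2 = f(0.555000, -1.740787) = -0.111525
  p ← -1.766062 + 0.37·(-0.111525) = -1.807326
t=0.740000, p=-1.807326:
  k1 = f(0.740000, -1.807326) = -0.210932
  k2 = f(0.925000, -1.846348) = -0.354915
  p ← -1.807326 + 0.37·(-0.354915) = -1.938645
p(1.11) ≈ -1.9386

-1.9386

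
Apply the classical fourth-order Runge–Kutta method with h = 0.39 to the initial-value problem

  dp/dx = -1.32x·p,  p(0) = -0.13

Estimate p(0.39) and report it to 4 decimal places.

-0.1176

RK4: k1 = f(x_n, p_n); k2 = f(x_n + h/2, p_n + (h/2)·k1); k3 = f(x_n + h/2, p_n + (h/2)·k2); k4 = f(x_n + h, p_n + h·k3); p_{n+1} = p_n + (h/6)·(k1 + 2k2 + 2k3 + k4).
x=0.000000, p=-0.130000:
  k1 = f(0.000000, -0.130000) = 0.000000
  k2 = f(0.195000, -0.130000) = 0.033462
  k3 = f(0.195000, -0.123475) = 0.031782
  k4 = f(0.390000, -0.117605) = 0.060543
  p ← -0.130000 + (0.39/6)·(k1 + 2k2 + 2k3 + k4) = -0.117583
p(0.39) ≈ -0.1176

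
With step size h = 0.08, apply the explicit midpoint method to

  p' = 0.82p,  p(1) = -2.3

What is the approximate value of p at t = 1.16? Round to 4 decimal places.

Midpoint: k1 = f(t_n, p_n); k2 = f(t_n + h/2, p_n + (h/2)·k1); p_{n+1} = p_n + h·k2.
t=1.000000, p=-2.300000:
  k1 = f(1.000000, -2.300000) = -1.886000
  k2 = f(1.040000, -2.375440) = -1.947861
  p ← -2.300000 + 0.08·(-1.947861) = -2.455829
t=1.080000, p=-2.455829:
  k1 = f(1.080000, -2.455829) = -2.013780
  k2 = f(1.120000, -2.536380) = -2.079832
  p ← -2.455829 + 0.08·(-2.079832) = -2.622215
p(1.16) ≈ -2.6222

-2.6222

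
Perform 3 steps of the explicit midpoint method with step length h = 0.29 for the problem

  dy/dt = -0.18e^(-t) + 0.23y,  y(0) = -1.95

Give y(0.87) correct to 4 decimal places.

-2.4990

Midpoint: k1 = f(t_n, y_n); k2 = f(t_n + h/2, y_n + (h/2)·k1); y_{n+1} = y_n + h·k2.
t=0.000000, y=-1.950000:
  k1 = f(0.000000, -1.950000) = -0.628500
  k2 = f(0.145000, -2.041132) = -0.625164
  y ← -1.950000 + 0.29·(-0.625164) = -2.131298
t=0.290000, y=-2.131298:
  k1 = f(0.290000, -2.131298) = -0.624886
  k2 = f(0.435000, -2.221906) = -0.627546
  y ← -2.131298 + 0.29·(-0.627546) = -2.313286
t=0.580000, y=-2.313286:
  k1 = f(0.580000, -2.313286) = -0.632837
  k2 = f(0.725000, -2.405047) = -0.640339
  y ← -2.313286 + 0.29·(-0.640339) = -2.498984
y(0.87) ≈ -2.4990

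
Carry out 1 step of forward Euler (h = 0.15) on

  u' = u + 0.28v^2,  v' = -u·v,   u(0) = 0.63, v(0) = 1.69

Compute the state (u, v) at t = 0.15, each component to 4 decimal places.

0.8445, 1.5303

Euler on (u,v): u_{n+1} = u_n + h·u', v_{n+1} = v_n + h·v'.
0.000000: (0.630000, 1.690000); f=(1.429708, -1.064700) → (0.844456, 1.530295)
(u(0.15), v(0.15)) ≈ (0.8445, 1.5303)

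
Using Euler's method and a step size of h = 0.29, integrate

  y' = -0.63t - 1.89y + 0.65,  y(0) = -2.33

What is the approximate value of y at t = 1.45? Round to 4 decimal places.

-0.0168

Euler: y_{n+1} = y_n + h·f(t_n, y_n).
t=0.000000, y=-2.330000: f=5.053700 → y ← -2.330000 + 0.29·5.053700 = -0.864427
t=0.290000, y=-0.864427: f=2.101067 → y ← -0.864427 + 0.29·2.101067 = -0.255118
t=0.580000, y=-0.255118: f=0.766772 → y ← -0.255118 + 0.29·0.766772 = -0.032754
t=0.870000, y=-0.032754: f=0.163804 → y ← -0.032754 + 0.29·0.163804 = 0.014750
t=1.160000, y=0.014750: f=-0.108677 → y ← 0.014750 + 0.29·(-0.108677) = -0.016767
y(1.45) ≈ -0.0168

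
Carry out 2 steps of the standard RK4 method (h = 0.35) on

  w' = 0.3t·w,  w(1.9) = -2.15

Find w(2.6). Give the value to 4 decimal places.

RK4: k1 = f(t_n, w_n); k2 = f(t_n + h/2, w_n + (h/2)·k1); k3 = f(t_n + h/2, w_n + (h/2)·k2); k4 = f(t_n + h, w_n + h·k3); w_{n+1} = w_n + (h/6)·(k1 + 2k2 + 2k3 + k4).
t=1.900000, w=-2.150000:
  k1 = f(1.900000, -2.150000) = -1.225500
  k2 = f(2.075000, -2.364462) = -1.471878
  k3 = f(2.075000, -2.407579) = -1.498718
  k4 = f(2.250000, -2.674551) = -1.805322
  w ← -2.150000 + (0.35/6)·(k1 + 2k2 + 2k3 + k4) = -2.673367
t=2.250000, w=-2.673367:
  k1 = f(2.250000, -2.673367) = -1.804523
  k2 = f(2.425000, -2.989159) = -2.174613
  k3 = f(2.425000, -3.053925) = -2.221730
  k4 = f(2.600000, -3.450973) = -2.691759
  w ← -2.673367 + (0.35/6)·(k1 + 2k2 + 2k3 + k4) = -3.448557
w(2.6) ≈ -3.4486

-3.4486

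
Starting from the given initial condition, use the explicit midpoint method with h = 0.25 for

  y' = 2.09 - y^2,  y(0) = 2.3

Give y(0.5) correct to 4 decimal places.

1.7025

Midpoint: k1 = f(x_n, y_n); k2 = f(x_n + h/2, y_n + (h/2)·k1); y_{n+1} = y_n + h·k2.
x=0.000000, y=2.300000:
  k1 = f(0.000000, 2.300000) = -3.200000
  k2 = f(0.125000, 1.900000) = -1.520000
  y ← 2.300000 + 0.25·(-1.520000) = 1.920000
x=0.250000, y=1.920000:
  k1 = f(0.250000, 1.920000) = -1.596400
  k2 = f(0.375000, 1.720450) = -0.869948
  y ← 1.920000 + 0.25·(-0.869948) = 1.702513
y(0.5) ≈ 1.7025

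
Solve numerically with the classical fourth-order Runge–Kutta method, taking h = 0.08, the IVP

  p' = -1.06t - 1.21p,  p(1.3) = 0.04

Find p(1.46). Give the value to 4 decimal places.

-0.1802

RK4: k1 = f(t_n, p_n); k2 = f(t_n + h/2, p_n + (h/2)·k1); k3 = f(t_n + h/2, p_n + (h/2)·k2); k4 = f(t_n + h, p_n + h·k3); p_{n+1} = p_n + (h/6)·(k1 + 2k2 + 2k3 + k4).
t=1.300000, p=0.040000:
  k1 = f(1.300000, 0.040000) = -1.426400
  k2 = f(1.340000, -0.017056) = -1.399762
  k3 = f(1.340000, -0.015990) = -1.401052
  k4 = f(1.380000, -0.072084) = -1.375578
  p ← 0.040000 + (0.08/6)·(k1 + 2k2 + 2k3 + k4) = -0.072048
t=1.380000, p=-0.072048:
  k1 = f(1.380000, -0.072048) = -1.375622
  k2 = f(1.420000, -0.127073) = -1.351442
  k3 = f(1.420000, -0.126106) = -1.352612
  k4 = f(1.460000, -0.180257) = -1.329489
  p ← -0.072048 + (0.08/6)·(k1 + 2k2 + 2k3 + k4) = -0.180224
p(1.46) ≈ -0.1802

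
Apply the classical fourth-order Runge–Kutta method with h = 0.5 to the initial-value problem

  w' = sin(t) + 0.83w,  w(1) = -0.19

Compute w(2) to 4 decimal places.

1.0454

RK4: k1 = f(t_n, w_n); k2 = f(t_n + h/2, w_n + (h/2)·k1); k3 = f(t_n + h/2, w_n + (h/2)·k2); k4 = f(t_n + h, w_n + h·k3); w_{n+1} = w_n + (h/6)·(k1 + 2k2 + 2k3 + k4).
t=1.000000, w=-0.190000:
  k1 = f(1.000000, -0.190000) = 0.683771
  k2 = f(1.250000, -0.019057) = 0.933167
  k3 = f(1.250000, 0.043292) = 0.984917
  k4 = f(1.500000, 0.302458) = 1.248535
  w ← -0.190000 + (0.5/6)·(k1 + 2k2 + 2k3 + k4) = 0.290706
t=1.500000, w=0.290706:
  k1 = f(1.500000, 0.290706) = 1.238781
  k2 = f(1.750000, 0.600401) = 1.482319
  k3 = f(1.750000, 0.661286) = 1.532853
  k4 = f(2.000000, 1.057133) = 1.786718
  w ← 0.290706 + (0.5/6)·(k1 + 2k2 + 2k3 + k4) = 1.045360
w(2) ≈ 1.0454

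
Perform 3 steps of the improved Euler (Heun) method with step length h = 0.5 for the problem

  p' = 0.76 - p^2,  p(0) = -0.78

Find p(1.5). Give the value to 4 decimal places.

-0.1680

Heun: k1 = f(t_n, p_n); k2 = f(t_n + h, p_n + h·k1); p_{n+1} = p_n + (h/2)·(k1 + k2).
t=0.000000, p=-0.780000:
  k1 = f(0.000000, -0.780000) = 0.151600
  k2 = f(0.500000, -0.704200) = 0.264102
  p ← -0.780000 + (0.5/2)·(0.151600 + 0.264102) = -0.676074
t=0.500000, p=-0.676074:
  k1 = f(0.500000, -0.676074) = 0.302923
  k2 = f(1.000000, -0.524613) = 0.484782
  p ← -0.676074 + (0.5/2)·(0.302923 + 0.484782) = -0.479148
t=1.000000, p=-0.479148:
  k1 = f(1.000000, -0.479148) = 0.530417
  k2 = f(1.500000, -0.213940) = 0.714230
  p ← -0.479148 + (0.5/2)·(0.530417 + 0.714230) = -0.167986
p(1.5) ≈ -0.1680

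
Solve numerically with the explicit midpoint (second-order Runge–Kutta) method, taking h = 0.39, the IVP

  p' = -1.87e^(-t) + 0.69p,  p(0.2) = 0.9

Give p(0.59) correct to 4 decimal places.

Midpoint: k1 = f(t_n, p_n); k2 = f(t_n + h/2, p_n + (h/2)·k1); p_{n+1} = p_n + h·k2.
t=0.200000, p=0.900000:
  k1 = f(0.200000, 0.900000) = -0.910027
  k2 = f(0.395000, 0.722545) = -0.761226
  p ← 0.900000 + 0.39·(-0.761226) = 0.603122
p(0.59) ≈ 0.6031

0.6031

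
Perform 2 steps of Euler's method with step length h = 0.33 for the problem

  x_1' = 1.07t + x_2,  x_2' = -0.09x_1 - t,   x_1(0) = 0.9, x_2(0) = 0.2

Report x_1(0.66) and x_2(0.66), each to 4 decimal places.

Euler on (x_1,x_2): x_1_{n+1} = x_1_n + h·x_1', x_2_{n+1} = x_2_n + h·x_2'.
0.000000: (0.900000, 0.200000); f=(0.200000, -0.081000) → (0.966000, 0.173270)
0.330000: (0.966000, 0.173270); f=(0.526370, -0.416940) → (1.139702, 0.035680)
(x_1(0.66), x_2(0.66)) ≈ (1.1397, 0.0357)

1.1397, 0.0357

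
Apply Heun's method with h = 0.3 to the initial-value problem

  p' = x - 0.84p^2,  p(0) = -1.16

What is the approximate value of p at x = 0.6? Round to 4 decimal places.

-2.2965

Heun: k1 = f(x_n, p_n); k2 = f(x_n + h, p_n + h·k1); p_{n+1} = p_n + (h/2)·(k1 + k2).
x=0.000000, p=-1.160000:
  k1 = f(0.000000, -1.160000) = -1.130304
  k2 = f(0.300000, -1.499091) = -1.587711
  p ← -1.160000 + (0.3/2)·(-1.130304 + (-1.587711)) = -1.567702
x=0.300000, p=-1.567702:
  k1 = f(0.300000, -1.567702) = -1.764460
  k2 = f(0.600000, -2.097040) = -3.093965
  p ← -1.567702 + (0.3/2)·(-1.764460 + (-3.093965)) = -2.296466
p(0.6) ≈ -2.2965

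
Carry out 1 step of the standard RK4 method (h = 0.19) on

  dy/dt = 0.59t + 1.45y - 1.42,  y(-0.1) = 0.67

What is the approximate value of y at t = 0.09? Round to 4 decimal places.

RK4: k1 = f(t_n, y_n); k2 = f(t_n + h/2, y_n + (h/2)·k1); k3 = f(t_n + h/2, y_n + (h/2)·k2); k4 = f(t_n + h, y_n + h·k3); y_{n+1} = y_n + (h/6)·(k1 + 2k2 + 2k3 + k4).
t=-0.100000, y=0.670000:
  k1 = f(-0.100000, 0.670000) = -0.507500
  k2 = f(-0.005000, 0.621788) = -0.521358
  k3 = f(-0.005000, 0.620471) = -0.523267
  k4 = f(0.090000, 0.570579) = -0.539560
  y ← 0.670000 + (0.19/6)·(k1 + 2k2 + 2k3 + k4) = 0.570684
y(0.09) ≈ 0.5707

0.5707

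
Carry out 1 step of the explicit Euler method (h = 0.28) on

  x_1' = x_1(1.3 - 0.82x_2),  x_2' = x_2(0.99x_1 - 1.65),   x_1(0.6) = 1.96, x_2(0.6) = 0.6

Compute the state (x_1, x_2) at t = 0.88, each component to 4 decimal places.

2.4034, 0.6488

Euler on (x_1,x_2): x_1_{n+1} = x_1_n + h·x_1', x_2_{n+1} = x_2_n + h·x_2'.
0.600000: (1.960000, 0.600000); f=(1.583680, 0.174240) → (2.403430, 0.648787)
(x_1(0.88), x_2(0.88)) ≈ (2.4034, 0.6488)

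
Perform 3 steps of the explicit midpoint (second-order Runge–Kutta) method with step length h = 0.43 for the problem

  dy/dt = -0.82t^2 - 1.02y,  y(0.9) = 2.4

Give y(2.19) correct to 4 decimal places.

-1.0794

Midpoint: k1 = f(t_n, y_n); k2 = f(t_n + h/2, y_n + (h/2)·k1); y_{n+1} = y_n + h·k2.
t=0.900000, y=2.400000:
  k1 = f(0.900000, 2.400000) = -3.112200
  k2 = f(1.115000, 1.730877) = -2.784939
  y ← 2.400000 + 0.43·(-2.784939) = 1.202476
t=1.330000, y=1.202476:
  k1 = f(1.330000, 1.202476) = -2.677024
  k2 = f(1.545000, 0.626916) = -2.596815
  y ← 1.202476 + 0.43·(-2.596815) = 0.085846
t=1.760000, y=0.085846:
  k1 = f(1.760000, 0.085846) = -2.627595
  k2 = f(1.975000, -0.479087) = -2.709844
  y ← 0.085846 + 0.43·(-2.709844) = -1.079387
y(2.19) ≈ -1.0794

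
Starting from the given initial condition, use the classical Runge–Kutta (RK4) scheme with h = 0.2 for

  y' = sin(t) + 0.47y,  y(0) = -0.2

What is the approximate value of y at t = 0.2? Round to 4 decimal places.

RK4: k1 = f(t_n, y_n); k2 = f(t_n + h/2, y_n + (h/2)·k1); k3 = f(t_n + h/2, y_n + (h/2)·k2); k4 = f(t_n + h, y_n + h·k3); y_{n+1} = y_n + (h/6)·(k1 + 2k2 + 2k3 + k4).
t=0.000000, y=-0.200000:
  k1 = f(0.000000, -0.200000) = -0.094000
  k2 = f(0.100000, -0.209400) = 0.001415
  k3 = f(0.100000, -0.199858) = 0.005900
  k4 = f(0.200000, -0.198820) = 0.105224
  y ← -0.200000 + (0.2/6)·(k1 + 2k2 + 2k3 + k4) = -0.199138
y(0.2) ≈ -0.1991

-0.1991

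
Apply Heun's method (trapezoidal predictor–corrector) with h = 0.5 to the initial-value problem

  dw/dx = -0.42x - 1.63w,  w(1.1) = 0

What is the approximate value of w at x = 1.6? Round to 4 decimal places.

-0.1894

Heun: k1 = f(x_n, w_n); k2 = f(x_n + h, w_n + h·k1); w_{n+1} = w_n + (h/2)·(k1 + k2).
x=1.100000, w=0.000000:
  k1 = f(1.100000, 0.000000) = -0.462000
  k2 = f(1.600000, -0.231000) = -0.295470
  w ← 0.000000 + (0.5/2)·(-0.462000 + (-0.295470)) = -0.189368
w(1.6) ≈ -0.1894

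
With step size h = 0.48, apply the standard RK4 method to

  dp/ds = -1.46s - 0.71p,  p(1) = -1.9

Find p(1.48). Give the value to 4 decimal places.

RK4: k1 = f(s_n, p_n); k2 = f(s_n + h/2, p_n + (h/2)·k1); k3 = f(s_n + h/2, p_n + (h/2)·k2); k4 = f(s_n + h, p_n + h·k3); p_{n+1} = p_n + (h/6)·(k1 + 2k2 + 2k3 + k4).
s=1.000000, p=-1.900000:
  k1 = f(1.000000, -1.900000) = -0.111000
  k2 = f(1.240000, -1.926640) = -0.442486
  k3 = f(1.240000, -2.006197) = -0.386000
  k4 = f(1.480000, -2.085280) = -0.680251
  p ← -1.900000 + (0.48/6)·(k1 + 2k2 + 2k3 + k4) = -2.095858
p(1.48) ≈ -2.0959

-2.0959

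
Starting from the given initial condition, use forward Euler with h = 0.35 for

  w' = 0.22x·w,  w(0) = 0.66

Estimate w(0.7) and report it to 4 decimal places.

Euler: w_{n+1} = w_n + h·f(x_n, w_n).
x=0.000000, w=0.660000: f=0.000000 → w ← 0.660000 + 0.35·0.000000 = 0.660000
x=0.350000, w=0.660000: f=0.050820 → w ← 0.660000 + 0.35·0.050820 = 0.677787
w(0.7) ≈ 0.6778

0.6778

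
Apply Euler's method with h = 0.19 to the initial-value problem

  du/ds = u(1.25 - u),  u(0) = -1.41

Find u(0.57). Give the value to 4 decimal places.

Euler: u_{n+1} = u_n + h·f(s_n, u_n).
s=0.000000, u=-1.410000: f=-3.750600 → u ← -1.410000 + 0.19·(-3.750600) = -2.122614
s=0.190000, u=-2.122614: f=-7.158758 → u ← -2.122614 + 0.19·(-7.158758) = -3.482778
s=0.380000, u=-3.482778: f=-16.483215 → u ← -3.482778 + 0.19·(-16.483215) = -6.614589
u(0.57) ≈ -6.6146

-6.6146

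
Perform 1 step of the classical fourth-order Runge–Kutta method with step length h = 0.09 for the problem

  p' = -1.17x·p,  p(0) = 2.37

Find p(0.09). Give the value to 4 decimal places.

2.3588

RK4: k1 = f(x_n, p_n); k2 = f(x_n + h/2, p_n + (h/2)·k1); k3 = f(x_n + h/2, p_n + (h/2)·k2); k4 = f(x_n + h, p_n + h·k3); p_{n+1} = p_n + (h/6)·(k1 + 2k2 + 2k3 + k4).
x=0.000000, p=2.370000:
  k1 = f(0.000000, 2.370000) = 0.000000
  k2 = f(0.045000, 2.370000) = -0.124780
  k3 = f(0.045000, 2.364385) = -0.124485
  k4 = f(0.090000, 2.358796) = -0.248381
  p ← 2.370000 + (0.09/6)·(k1 + 2k2 + 2k3 + k4) = 2.358796
p(0.09) ≈ 2.3588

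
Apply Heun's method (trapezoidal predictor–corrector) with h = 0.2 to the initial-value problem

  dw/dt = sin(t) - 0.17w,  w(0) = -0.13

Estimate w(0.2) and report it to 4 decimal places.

-0.1058

Heun: k1 = f(t_n, w_n); k2 = f(t_n + h, w_n + h·k1); w_{n+1} = w_n + (h/2)·(k1 + k2).
t=0.000000, w=-0.130000:
  k1 = f(0.000000, -0.130000) = 0.022100
  k2 = f(0.200000, -0.125580) = 0.220018
  w ← -0.130000 + (0.2/2)·(0.022100 + 0.220018) = -0.105788
w(0.2) ≈ -0.1058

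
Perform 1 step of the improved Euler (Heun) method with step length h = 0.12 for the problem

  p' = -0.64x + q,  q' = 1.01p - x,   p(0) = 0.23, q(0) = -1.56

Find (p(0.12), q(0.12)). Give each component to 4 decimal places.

Heun on (p,q): k1 = f(x_n, state_n); k2 = f(x_n + h, state_n + h·k1); state_{n+1} = state_n + (h/2)·(k1 + k2).
0.000000: (0.230000, -1.560000)
  k1 = (-1.560000, 0.232300)
  predictor → (0.042800, -1.532124)
  k2 = (-1.608924, -0.076772)
  → (0.039865, -1.550668)
(p(0.12), q(0.12)) ≈ (0.0399, -1.5507)

0.0399, -1.5507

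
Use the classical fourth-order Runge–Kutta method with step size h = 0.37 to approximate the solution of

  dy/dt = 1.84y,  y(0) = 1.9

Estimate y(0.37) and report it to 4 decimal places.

RK4: k1 = f(t_n, y_n); k2 = f(t_n + h/2, y_n + (h/2)·k1); k3 = f(t_n + h/2, y_n + (h/2)·k2); k4 = f(t_n + h, y_n + h·k3); y_{n+1} = y_n + (h/6)·(k1 + 2k2 + 2k3 + k4).
t=0.000000, y=1.900000:
  k1 = f(0.000000, 1.900000) = 3.496000
  k2 = f(0.185000, 2.546760) = 4.686038
  k3 = f(0.185000, 2.766917) = 5.091127
  k4 = f(0.370000, 3.783717) = 6.962040
  y ← 1.900000 + (0.37/6)·(k1 + 2k2 + 2k3 + k4) = 3.750763
y(0.37) ≈ 3.7508

3.7508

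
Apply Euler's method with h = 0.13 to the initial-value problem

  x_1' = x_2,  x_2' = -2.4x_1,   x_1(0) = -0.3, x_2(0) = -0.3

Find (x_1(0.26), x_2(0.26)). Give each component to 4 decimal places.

Euler on (x_1,x_2): x_1_{n+1} = x_1_n + h·x_1', x_2_{n+1} = x_2_n + h·x_2'.
0.000000: (-0.300000, -0.300000); f=(-0.300000, 0.720000) → (-0.339000, -0.206400)
0.130000: (-0.339000, -0.206400); f=(-0.206400, 0.813600) → (-0.365832, -0.100632)
(x_1(0.26), x_2(0.26)) ≈ (-0.3658, -0.1006)

-0.3658, -0.1006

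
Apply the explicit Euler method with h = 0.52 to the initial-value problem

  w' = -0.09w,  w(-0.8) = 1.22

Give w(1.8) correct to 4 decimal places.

Euler: w_{n+1} = w_n + h·f(s_n, w_n).
s=-0.800000, w=1.220000: f=-0.109800 → w ← 1.220000 + 0.52·(-0.109800) = 1.162904
s=-0.280000, w=1.162904: f=-0.104661 → w ← 1.162904 + 0.52·(-0.104661) = 1.108480
s=0.240000, w=1.108480: f=-0.099763 → w ← 1.108480 + 0.52·(-0.099763) = 1.056603
s=0.760000, w=1.056603: f=-0.095094 → w ← 1.056603 + 0.52·(-0.095094) = 1.007154
s=1.280000, w=1.007154: f=-0.090644 → w ← 1.007154 + 0.52·(-0.090644) = 0.960019
w(1.8) ≈ 0.9600

0.9600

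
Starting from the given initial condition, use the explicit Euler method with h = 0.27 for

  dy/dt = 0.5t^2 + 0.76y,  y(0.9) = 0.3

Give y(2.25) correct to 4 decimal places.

Euler: y_{n+1} = y_n + h·f(t_n, y_n).
t=0.900000, y=0.300000: f=0.633000 → y ← 0.300000 + 0.27·0.633000 = 0.470910
t=1.170000, y=0.470910: f=1.042342 → y ← 0.470910 + 0.27·1.042342 = 0.752342
t=1.440000, y=0.752342: f=1.608580 → y ← 0.752342 + 0.27·1.608580 = 1.186659
t=1.710000, y=1.186659: f=2.363911 → y ← 1.186659 + 0.27·2.363911 = 1.824915
t=1.980000, y=1.824915: f=3.347135 → y ← 1.824915 + 0.27·3.347135 = 2.728641
y(2.25) ≈ 2.7286

2.7286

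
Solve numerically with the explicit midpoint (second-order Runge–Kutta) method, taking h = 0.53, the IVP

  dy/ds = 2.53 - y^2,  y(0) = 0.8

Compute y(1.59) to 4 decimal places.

1.4576

Midpoint: k1 = f(s_n, y_n); k2 = f(s_n + h/2, y_n + (h/2)·k1); y_{n+1} = y_n + h·k2.
s=0.000000, y=0.800000:
  k1 = f(0.000000, 0.800000) = 1.890000
  k2 = f(0.265000, 1.300850) = 0.837789
  y ← 0.800000 + 0.53·0.837789 = 1.244028
s=0.530000, y=1.244028:
  k1 = f(0.530000, 1.244028) = 0.982394
  k2 = f(0.795000, 1.504363) = 0.266893
  y ← 1.244028 + 0.53·0.266893 = 1.385482
s=1.060000, y=1.385482:
  k1 = f(1.060000, 1.385482) = 0.610441
  k2 = f(1.325000, 1.547248) = 0.136022
  y ← 1.385482 + 0.53·0.136022 = 1.457574
y(1.59) ≈ 1.4576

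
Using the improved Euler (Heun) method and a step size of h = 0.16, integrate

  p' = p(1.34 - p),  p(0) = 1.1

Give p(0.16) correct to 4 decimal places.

Heun: k1 = f(x_n, p_n); k2 = f(x_n + h, p_n + h·k1); p_{n+1} = p_n + (h/2)·(k1 + k2).
x=0.000000, p=1.100000:
  k1 = f(0.000000, 1.100000) = 0.264000
  k2 = f(0.160000, 1.142240) = 0.225889
  p ← 1.100000 + (0.16/2)·(0.264000 + 0.225889) = 1.139191
p(0.16) ≈ 1.1392

1.1392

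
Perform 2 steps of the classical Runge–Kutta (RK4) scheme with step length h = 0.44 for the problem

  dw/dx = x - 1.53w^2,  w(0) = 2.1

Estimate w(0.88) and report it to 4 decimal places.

RK4: k1 = f(x_n, w_n); k2 = f(x_n + h/2, w_n + (h/2)·k1); k3 = f(x_n + h/2, w_n + (h/2)·k2); k4 = f(x_n + h, w_n + h·k3); w_{n+1} = w_n + (h/6)·(k1 + 2k2 + 2k3 + k4).
x=0.000000, w=2.100000:
  k1 = f(0.000000, 2.100000) = -6.747300
  k2 = f(0.220000, 0.615594) = -0.359803
  k3 = f(0.220000, 2.020843) = -6.028226
  k4 = f(0.440000, -0.552420) = -0.026906
  w ← 2.100000 + (0.44/6)·(k1 + 2k2 + 2k3 + k4) = 0.666314
x=0.440000, w=0.666314:
  k1 = f(0.440000, 0.666314) = -0.239281
  k2 = f(0.660000, 0.613672) = 0.083812
  k3 = f(0.660000, 0.684753) = -0.057396
  k4 = f(0.880000, 0.641060) = 0.251235
  w ← 0.666314 + (0.44/6)·(k1 + 2k2 + 2k3 + k4) = 0.671065
w(0.88) ≈ 0.6711

0.6711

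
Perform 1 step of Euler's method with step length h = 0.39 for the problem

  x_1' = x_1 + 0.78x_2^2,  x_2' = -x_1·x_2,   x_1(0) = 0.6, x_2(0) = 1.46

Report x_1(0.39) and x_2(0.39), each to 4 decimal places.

1.4824, 1.1184

Euler on (x_1,x_2): x_1_{n+1} = x_1_n + h·x_1', x_2_{n+1} = x_2_n + h·x_2'.
0.000000: (0.600000, 1.460000); f=(2.262648, -0.876000) → (1.482433, 1.118360)
(x_1(0.39), x_2(0.39)) ≈ (1.4824, 1.1184)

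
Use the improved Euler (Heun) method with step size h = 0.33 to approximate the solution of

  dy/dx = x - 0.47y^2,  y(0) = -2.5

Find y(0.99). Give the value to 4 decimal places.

-33.7660

Heun: k1 = f(x_n, y_n); k2 = f(x_n + h, y_n + h·k1); y_{n+1} = y_n + (h/2)·(k1 + k2).
x=0.000000, y=-2.500000:
  k1 = f(0.000000, -2.500000) = -2.937500
  k2 = f(0.330000, -3.469375) = -5.327185
  y ← -2.500000 + (0.33/2)·(-2.937500 + (-5.327185)) = -3.863673
x=0.330000, y=-3.863673:
  k1 = f(0.330000, -3.863673) = -6.686145
  k2 = f(0.660000, -6.070101) = -16.657679
  y ← -3.863673 + (0.33/2)·(-6.686145 + (-16.657679)) = -7.715404
x=0.660000, y=-7.715404:
  k1 = f(0.660000, -7.715404) = -27.317905
  k2 = f(0.990000, -16.730313) = -130.564578
  y ← -7.715404 + (0.33/2)·(-27.317905 + (-130.564578)) = -33.766014
y(0.99) ≈ -33.7660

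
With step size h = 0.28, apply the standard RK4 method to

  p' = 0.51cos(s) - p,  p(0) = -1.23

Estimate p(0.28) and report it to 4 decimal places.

-0.8068

RK4: k1 = f(s_n, p_n); k2 = f(s_n + h/2, p_n + (h/2)·k1); k3 = f(s_n + h/2, p_n + (h/2)·k2); k4 = f(s_n + h, p_n + h·k3); p_{n+1} = p_n + (h/6)·(k1 + 2k2 + 2k3 + k4).
s=0.000000, p=-1.230000:
  k1 = f(0.000000, -1.230000) = 1.740000
  k2 = f(0.140000, -0.986400) = 1.491410
  k3 = f(0.140000, -1.021203) = 1.526213
  k4 = f(0.280000, -0.802660) = 1.292799
  p ← -1.230000 + (0.28/6)·(k1 + 2k2 + 2k3 + k4) = -0.806825
p(0.28) ≈ -0.8068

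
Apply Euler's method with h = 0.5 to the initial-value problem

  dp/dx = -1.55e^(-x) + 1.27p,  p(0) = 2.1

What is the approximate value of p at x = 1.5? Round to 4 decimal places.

6.0531

Euler: p_{n+1} = p_n + h·f(x_n, p_n).
x=0.000000, p=2.100000: f=1.117000 → p ← 2.100000 + 0.5·1.117000 = 2.658500
x=0.500000, p=2.658500: f=2.436172 → p ← 2.658500 + 0.5·2.436172 = 3.876586
x=1.000000, p=3.876586: f=4.353051 → p ← 3.876586 + 0.5·4.353051 = 6.053112
p(1.5) ≈ 6.0531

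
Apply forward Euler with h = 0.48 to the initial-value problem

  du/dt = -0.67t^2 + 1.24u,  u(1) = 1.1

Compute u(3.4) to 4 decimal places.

-2.5198

Euler: u_{n+1} = u_n + h·f(t_n, u_n).
t=1.000000, u=1.100000: f=0.694000 → u ← 1.100000 + 0.48·0.694000 = 1.433120
t=1.480000, u=1.433120: f=0.309501 → u ← 1.433120 + 0.48·0.309501 = 1.581680
t=1.960000, u=1.581680: f=-0.612588 → u ← 1.581680 + 0.48·(-0.612588) = 1.287638
t=2.440000, u=1.287638: f=-2.392241 → u ← 1.287638 + 0.48·(-2.392241) = 0.139362
t=2.920000, u=0.139362: f=-5.539879 → u ← 0.139362 + 0.48·(-5.539879) = -2.519779
u(3.4) ≈ -2.5198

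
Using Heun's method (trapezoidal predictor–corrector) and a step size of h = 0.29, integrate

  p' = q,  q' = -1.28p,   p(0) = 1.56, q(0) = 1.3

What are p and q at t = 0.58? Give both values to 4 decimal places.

Heun on (p,q): k1 = f(t_n, state_n); k2 = f(t_n + h, state_n + h·k1); state_{n+1} = state_n + (h/2)·(k1 + k2).
0.000000: (1.560000, 1.300000)
  k1 = (1.300000, -1.996800)
  predictor → (1.937000, 0.720928)
  k2 = (0.720928, -2.479360)
  → (1.853035, 0.650957)
0.290000: (1.853035, 0.650957)
  k1 = (0.650957, -2.371884)
  predictor → (2.041812, -0.036890)
  k2 = (-0.036890, -2.613519)
  → (1.942074, -0.071927)
(p(0.58), q(0.58)) ≈ (1.9421, -0.0719)

1.9421, -0.0719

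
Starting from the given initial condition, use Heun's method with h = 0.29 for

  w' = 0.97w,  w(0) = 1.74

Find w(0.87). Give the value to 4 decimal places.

Heun: k1 = f(t_n, w_n); k2 = f(t_n + h, w_n + h·k1); w_{n+1} = w_n + (h/2)·(k1 + k2).
t=0.000000, w=1.740000:
  k1 = f(0.000000, 1.740000) = 1.687800
  k2 = f(0.290000, 2.229462) = 2.162578
  w ← 1.740000 + (0.29/2)·(1.687800 + 2.162578) = 2.298305
t=0.290000, w=2.298305:
  k1 = f(0.290000, 2.298305) = 2.229356
  k2 = f(0.580000, 2.944818) = 2.856473
  w ← 2.298305 + (0.29/2)·(2.229356 + 2.856473) = 3.035750
t=0.580000, w=3.035750:
  k1 = f(0.580000, 3.035750) = 2.944678
  k2 = f(0.870000, 3.889707) = 3.773015
  w ← 3.035750 + (0.29/2)·(2.944678 + 3.773015) = 4.009816
w(0.87) ≈ 4.0098

4.0098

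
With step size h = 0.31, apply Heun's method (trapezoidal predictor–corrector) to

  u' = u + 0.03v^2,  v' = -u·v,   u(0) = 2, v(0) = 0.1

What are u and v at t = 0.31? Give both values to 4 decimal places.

2.7162, 0.0536

Heun on (u,v): k1 = f(t_n, state_n); k2 = f(t_n + h, state_n + h·k1); state_{n+1} = state_n + (h/2)·(k1 + k2).
0.000000: (2.000000, 0.100000)
  k1 = (2.000300, -0.200000)
  predictor → (2.620093, 0.038000)
  k2 = (2.620136, -0.099564)
  → (2.716168, 0.053568)
(u(0.31), v(0.31)) ≈ (2.7162, 0.0536)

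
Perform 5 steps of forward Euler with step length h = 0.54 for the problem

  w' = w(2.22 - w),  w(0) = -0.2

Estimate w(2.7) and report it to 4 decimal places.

Euler: w_{n+1} = w_n + h·f(x_n, w_n).
x=0.000000, w=-0.200000: f=-0.484000 → w ← -0.200000 + 0.54·(-0.484000) = -0.461360
x=0.540000, w=-0.461360: f=-1.237072 → w ← -0.461360 + 0.54·(-1.237072) = -1.129379
x=1.080000, w=-1.129379: f=-3.782718 → w ← -1.129379 + 0.54·(-3.782718) = -3.172047
x=1.620000, w=-3.172047: f=-17.103826 → w ← -3.172047 + 0.54·(-17.103826) = -12.408113
x=2.160000, w=-12.408113: f=-181.507278 → w ← -12.408113 + 0.54·(-181.507278) = -110.422043
w(2.7) ≈ -110.4220

-110.4220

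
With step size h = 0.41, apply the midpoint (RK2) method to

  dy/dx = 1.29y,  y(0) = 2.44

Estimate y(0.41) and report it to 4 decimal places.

4.0718

Midpoint: k1 = f(x_n, y_n); k2 = f(x_n + h/2, y_n + (h/2)·k1); y_{n+1} = y_n + h·k2.
x=0.000000, y=2.440000:
  k1 = f(0.000000, 2.440000) = 3.147600
  k2 = f(0.205000, 3.085258) = 3.979983
  y ← 2.440000 + 0.41·3.979983 = 4.071793
y(0.41) ≈ 4.0718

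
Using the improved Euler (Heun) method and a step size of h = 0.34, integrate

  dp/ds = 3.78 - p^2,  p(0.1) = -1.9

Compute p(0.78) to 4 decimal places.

Heun: k1 = f(s_n, p_n); k2 = f(s_n + h, p_n + h·k1); p_{n+1} = p_n + (h/2)·(k1 + k2).
s=0.100000, p=-1.900000:
  k1 = f(0.100000, -1.900000) = 0.170000
  k2 = f(0.440000, -1.842200) = 0.386299
  p ← -1.900000 + (0.34/2)·(0.170000 + 0.386299) = -1.805429
s=0.440000, p=-1.805429:
  k1 = f(0.440000, -1.805429) = 0.520426
  k2 = f(0.780000, -1.628484) = 1.128038
  p ← -1.805429 + (0.34/2)·(0.520426 + 1.128038) = -1.525190
p(0.78) ≈ -1.5252

-1.5252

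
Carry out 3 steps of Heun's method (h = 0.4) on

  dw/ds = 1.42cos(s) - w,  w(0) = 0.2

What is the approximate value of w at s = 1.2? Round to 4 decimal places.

Heun: k1 = f(s_n, w_n); k2 = f(s_n + h, w_n + h·k1); w_{n+1} = w_n + (h/2)·(k1 + k2).
s=0.000000, w=0.200000:
  k1 = f(0.000000, 0.200000) = 1.220000
  k2 = f(0.400000, 0.688000) = 0.619907
  w ← 0.200000 + (0.4/2)·(1.220000 + 0.619907) = 0.567981
s=0.400000, w=0.567981:
  k1 = f(0.400000, 0.567981) = 0.739925
  k2 = f(0.800000, 0.863951) = 0.125372
  w ← 0.567981 + (0.4/2)·(0.739925 + 0.125372) = 0.741041
s=0.800000, w=0.741041:
  k1 = f(0.800000, 0.741041) = 0.248283
  k2 = f(1.200000, 0.840354) = -0.325806
  w ← 0.741041 + (0.4/2)·(0.248283 + (-0.325806)) = 0.725536
w(1.2) ≈ 0.7255

0.7255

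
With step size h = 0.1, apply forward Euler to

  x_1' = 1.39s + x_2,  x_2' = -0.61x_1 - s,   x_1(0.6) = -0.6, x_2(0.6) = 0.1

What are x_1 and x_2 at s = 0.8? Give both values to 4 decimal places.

-0.4016, 0.0375

Euler on (x_1,x_2): x_1_{n+1} = x_1_n + h·x_1', x_2_{n+1} = x_2_n + h·x_2'.
0.600000: (-0.600000, 0.100000); f=(0.934000, -0.234000) → (-0.506600, 0.076600)
0.700000: (-0.506600, 0.076600); f=(1.049600, -0.390974) → (-0.401640, 0.037503)
(x_1(0.8), x_2(0.8)) ≈ (-0.4016, 0.0375)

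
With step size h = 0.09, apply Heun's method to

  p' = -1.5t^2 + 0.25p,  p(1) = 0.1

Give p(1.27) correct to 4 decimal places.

Heun: k1 = f(t_n, p_n); k2 = f(t_n + h, p_n + h·k1); p_{n+1} = p_n + (h/2)·(k1 + k2).
t=1.000000, p=0.100000:
  k1 = f(1.000000, 0.100000) = -1.475000
  k2 = f(1.090000, -0.032750) = -1.790338
  p ← 0.100000 + (0.09/2)·(-1.475000 + (-1.790338)) = -0.046940
t=1.090000, p=-0.046940:
  k1 = f(1.090000, -0.046940) = -1.793885
  k2 = f(1.180000, -0.208390) = -2.140697
  p ← -0.046940 + (0.09/2)·(-1.793885 + (-2.140697)) = -0.223996
t=1.180000, p=-0.223996:
  k1 = f(1.180000, -0.223996) = -2.144599
  k2 = f(1.270000, -0.417010) = -2.523603
  p ← -0.223996 + (0.09/2)·(-2.144599 + (-2.523603)) = -0.434065
p(1.27) ≈ -0.4341

-0.4341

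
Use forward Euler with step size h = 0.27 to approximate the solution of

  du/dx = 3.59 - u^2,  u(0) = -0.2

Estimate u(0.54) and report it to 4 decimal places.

Euler: u_{n+1} = u_n + h·f(x_n, u_n).
x=0.000000, u=-0.200000: f=3.550000 → u ← -0.200000 + 0.27·3.550000 = 0.758500
x=0.270000, u=0.758500: f=3.014678 → u ← 0.758500 + 0.27·3.014678 = 1.572463
u(0.54) ≈ 1.5725

1.5725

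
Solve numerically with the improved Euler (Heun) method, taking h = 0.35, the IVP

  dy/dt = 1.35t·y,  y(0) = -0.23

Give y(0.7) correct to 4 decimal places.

Heun: k1 = f(t_n, y_n); k2 = f(t_n + h, y_n + h·k1); y_{n+1} = y_n + (h/2)·(k1 + k2).
t=0.000000, y=-0.230000:
  k1 = f(0.000000, -0.230000) = 0.000000
  k2 = f(0.350000, -0.230000) = -0.108675
  y ← -0.230000 + (0.35/2)·(0.000000 + (-0.108675)) = -0.249018
t=0.350000, y=-0.249018:
  k1 = f(0.350000, -0.249018) = -0.117661
  k2 = f(0.700000, -0.290199) = -0.274239
  y ← -0.249018 + (0.35/2)·(-0.117661 + (-0.274239)) = -0.317601
y(0.7) ≈ -0.3176

-0.3176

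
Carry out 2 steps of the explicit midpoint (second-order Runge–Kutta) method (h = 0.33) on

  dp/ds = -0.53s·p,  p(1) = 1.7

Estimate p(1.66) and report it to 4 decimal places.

Midpoint: k1 = f(s_n, p_n); k2 = f(s_n + h/2, p_n + (h/2)·k1); p_{n+1} = p_n + h·k2.
s=1.000000, p=1.700000:
  k1 = f(1.000000, 1.700000) = -0.901000
  k2 = f(1.165000, 1.551335) = -0.957872
  p ← 1.700000 + 0.33·(-0.957872) = 1.383902
s=1.330000, p=1.383902:
  k1 = f(1.330000, 1.383902) = -0.975513
  k2 = f(1.495000, 1.222943) = -0.968999
  p ← 1.383902 + 0.33·(-0.968999) = 1.064133
p(1.66) ≈ 1.0641

1.0641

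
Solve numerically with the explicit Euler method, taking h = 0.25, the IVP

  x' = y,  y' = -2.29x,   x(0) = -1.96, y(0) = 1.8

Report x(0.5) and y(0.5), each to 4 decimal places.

Euler on (x,y): x_{n+1} = x_n + h·x', y_{n+1} = y_n + h·y'.
0.000000: (-1.960000, 1.800000); f=(1.800000, 4.488400) → (-1.510000, 2.922100)
0.250000: (-1.510000, 2.922100); f=(2.922100, 3.457900) → (-0.779475, 3.786575)
(x(0.5), y(0.5)) ≈ (-0.7795, 3.7866)

-0.7795, 3.7866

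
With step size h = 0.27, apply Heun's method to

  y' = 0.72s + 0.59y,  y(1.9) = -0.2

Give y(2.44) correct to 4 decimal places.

Heun: k1 = f(s_n, y_n); k2 = f(s_n + h, y_n + h·k1); y_{n+1} = y_n + (h/2)·(k1 + k2).
s=1.900000, y=-0.200000:
  k1 = f(1.900000, -0.200000) = 1.250000
  k2 = f(2.170000, 0.137500) = 1.643525
  y ← -0.200000 + (0.27/2)·(1.250000 + 1.643525) = 0.190626
s=2.170000, y=0.190626:
  k1 = f(2.170000, 0.190626) = 1.674869
  k2 = f(2.440000, 0.642841) = 2.136076
  y ← 0.190626 + (0.27/2)·(1.674869 + 2.136076) = 0.705103
y(2.44) ≈ 0.7051

0.7051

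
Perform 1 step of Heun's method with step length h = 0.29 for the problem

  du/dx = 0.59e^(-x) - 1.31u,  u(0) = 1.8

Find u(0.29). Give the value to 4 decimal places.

1.3631

Heun: k1 = f(x_n, u_n); k2 = f(x_n + h, u_n + h·k1); u_{n+1} = u_n + (h/2)·(k1 + k2).
x=0.000000, u=1.800000:
  k1 = f(0.000000, 1.800000) = -1.768000
  k2 = f(0.290000, 1.287280) = -1.244861
  u ← 1.800000 + (0.29/2)·(-1.768000 + (-1.244861)) = 1.363135
u(0.29) ≈ 1.3631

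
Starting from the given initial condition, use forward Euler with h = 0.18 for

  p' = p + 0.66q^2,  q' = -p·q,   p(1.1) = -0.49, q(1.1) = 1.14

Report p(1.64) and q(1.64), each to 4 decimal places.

-0.1626, 1.4114

Euler on (p,q): p_{n+1} = p_n + h·p', q_{n+1} = q_n + h·q'.
1.100000: (-0.490000, 1.140000); f=(0.367736, 0.558600) → (-0.423808, 1.240548)
1.280000: (-0.423808, 1.240548); f=(0.591906, 0.525754) → (-0.317265, 1.335184)
1.460000: (-0.317265, 1.335184); f=(0.859328, 0.423606) → (-0.162586, 1.411433)
(p(1.64), q(1.64)) ≈ (-0.1626, 1.4114)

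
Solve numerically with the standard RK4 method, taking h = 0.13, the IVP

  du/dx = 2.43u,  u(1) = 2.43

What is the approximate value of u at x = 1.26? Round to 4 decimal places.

4.5706

RK4: k1 = f(x_n, u_n); k2 = f(x_n + h/2, u_n + (h/2)·k1); k3 = f(x_n + h/2, u_n + (h/2)·k2); k4 = f(x_n + h, u_n + h·k3); u_{n+1} = u_n + (h/6)·(k1 + 2k2 + 2k3 + k4).
x=1.000000, u=2.430000:
  k1 = f(1.000000, 2.430000) = 5.904900
  k2 = f(1.065000, 2.813819) = 6.837579
  k3 = f(1.065000, 2.874443) = 6.984896
  k4 = f(1.130000, 3.338036) = 8.111429
  u ← 2.430000 + (0.13/6)·(k1 + 2k2 + 2k3 + k4) = 3.332661
x=1.130000, u=3.332661:
  k1 = f(1.130000, 3.332661) = 8.098366
  k2 = f(1.195000, 3.859055) = 9.377503
  k3 = f(1.195000, 3.942199) = 9.579543
  k4 = f(1.260000, 4.578002) = 11.124544
  u ← 3.332661 + (0.13/6)·(k1 + 2k2 + 2k3 + k4) = 4.570629
u(1.26) ≈ 4.5706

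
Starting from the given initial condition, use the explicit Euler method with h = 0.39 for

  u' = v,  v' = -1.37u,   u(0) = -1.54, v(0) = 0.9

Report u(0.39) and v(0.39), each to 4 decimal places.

Euler on (u,v): u_{n+1} = u_n + h·u', v_{n+1} = v_n + h·v'.
0.000000: (-1.540000, 0.900000); f=(0.900000, 2.109800) → (-1.189000, 1.722822)
(u(0.39), v(0.39)) ≈ (-1.1890, 1.7228)

-1.1890, 1.7228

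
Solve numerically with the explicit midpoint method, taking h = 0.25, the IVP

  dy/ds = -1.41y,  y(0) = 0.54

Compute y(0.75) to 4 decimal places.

Midpoint: k1 = f(s_n, y_n); k2 = f(s_n + h/2, y_n + (h/2)·k1); y_{n+1} = y_n + h·k2.
s=0.000000, y=0.540000:
  k1 = f(0.000000, 0.540000) = -0.761400
  k2 = f(0.125000, 0.444825) = -0.627203
  y ← 0.540000 + 0.25·(-0.627203) = 0.383199
s=0.250000, y=0.383199:
  k1 = f(0.250000, 0.383199) = -0.540311
  k2 = f(0.375000, 0.315660) = -0.445081
  y ← 0.383199 + 0.25·(-0.445081) = 0.271929
s=0.500000, y=0.271929:
  k1 = f(0.500000, 0.271929) = -0.383420
  k2 = f(0.625000, 0.224001) = -0.315842
  y ← 0.271929 + 0.25·(-0.315842) = 0.192968
y(0.75) ≈ 0.1930

0.1930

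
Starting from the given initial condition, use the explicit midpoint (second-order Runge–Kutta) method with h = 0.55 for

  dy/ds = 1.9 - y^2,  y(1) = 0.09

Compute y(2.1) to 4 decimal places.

1.1636

Midpoint: k1 = f(s_n, y_n); k2 = f(s_n + h/2, y_n + (h/2)·k1); y_{n+1} = y_n + h·k2.
s=1.000000, y=0.090000:
  k1 = f(1.000000, 0.090000) = 1.891900
  k2 = f(1.275000, 0.610272) = 1.527567
  y ← 0.090000 + 0.55·1.527567 = 0.930162
s=1.550000, y=0.930162:
  k1 = f(1.550000, 0.930162) = 1.034798
  k2 = f(1.825000, 1.214732) = 0.424427
  y ← 0.930162 + 0.55·0.424427 = 1.163597
y(2.1) ≈ 1.1636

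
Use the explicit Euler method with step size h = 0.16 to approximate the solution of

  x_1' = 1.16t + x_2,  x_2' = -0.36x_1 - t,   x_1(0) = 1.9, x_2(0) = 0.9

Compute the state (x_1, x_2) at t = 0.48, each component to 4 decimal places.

Euler on (x_1,x_2): x_1_{n+1} = x_1_n + h·x_1', x_2_{n+1} = x_2_n + h·x_2'.
0.000000: (1.900000, 0.900000); f=(0.900000, -0.684000) → (2.044000, 0.790560)
0.160000: (2.044000, 0.790560); f=(0.976160, -0.895840) → (2.200186, 0.647226)
0.320000: (2.200186, 0.647226); f=(1.018426, -1.112067) → (2.363134, 0.469295)
(x_1(0.48), x_2(0.48)) ≈ (2.3631, 0.4693)

2.3631, 0.4693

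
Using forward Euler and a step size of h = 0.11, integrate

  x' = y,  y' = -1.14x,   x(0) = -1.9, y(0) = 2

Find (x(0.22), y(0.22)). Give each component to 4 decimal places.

-1.4338, 2.4489

Euler on (x,y): x_{n+1} = x_n + h·x', y_{n+1} = y_n + h·y'.
0.000000: (-1.900000, 2.000000); f=(2.000000, 2.166000) → (-1.680000, 2.238260)
0.110000: (-1.680000, 2.238260); f=(2.238260, 1.915200) → (-1.433791, 2.448932)
(x(0.22), y(0.22)) ≈ (-1.4338, 2.4489)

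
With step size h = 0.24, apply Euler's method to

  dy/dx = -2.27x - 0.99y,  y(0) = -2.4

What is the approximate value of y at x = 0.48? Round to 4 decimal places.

Euler: y_{n+1} = y_n + h·f(x_n, y_n).
x=0.000000, y=-2.400000: f=2.376000 → y ← -2.400000 + 0.24·2.376000 = -1.829760
x=0.240000, y=-1.829760: f=1.266662 → y ← -1.829760 + 0.24·1.266662 = -1.525761
y(0.48) ≈ -1.5258

-1.5258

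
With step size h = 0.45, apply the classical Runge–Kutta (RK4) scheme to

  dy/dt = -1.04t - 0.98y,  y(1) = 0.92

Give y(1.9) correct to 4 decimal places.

-0.5614

RK4: k1 = f(t_n, y_n); k2 = f(t_n + h/2, y_n + (h/2)·k1); k3 = f(t_n + h/2, y_n + (h/2)·k2); k4 = f(t_n + h, y_n + h·k3); y_{n+1} = y_n + (h/6)·(k1 + 2k2 + 2k3 + k4).
t=1.000000, y=0.920000:
  k1 = f(1.000000, 0.920000) = -1.941600
  k2 = f(1.225000, 0.483140) = -1.747477
  k3 = f(1.225000, 0.526818) = -1.790281
  k4 = f(1.450000, 0.114373) = -1.620086
  y ← 0.920000 + (0.45/6)·(k1 + 2k2 + 2k3 + k4) = 0.122210
t=1.450000, y=0.122210:
  k1 = f(1.450000, 0.122210) = -1.627766
  k2 = f(1.675000, -0.244037) = -1.502843
  k3 = f(1.675000, -0.215930) = -1.530389
  k4 = f(1.900000, -0.566465) = -1.420864
  y ← 0.122210 + (0.45/6)·(k1 + 2k2 + 2k3 + k4) = -0.561422
y(1.9) ≈ -0.5614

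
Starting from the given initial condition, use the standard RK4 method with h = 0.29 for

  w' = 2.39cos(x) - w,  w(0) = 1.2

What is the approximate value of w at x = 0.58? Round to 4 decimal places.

RK4: k1 = f(x_n, w_n); k2 = f(x_n + h/2, w_n + (h/2)·k1); k3 = f(x_n + h/2, w_n + (h/2)·k2); k4 = f(x_n + h, w_n + h·k3); w_{n+1} = w_n + (h/6)·(k1 + 2k2 + 2k3 + k4).
x=0.000000, w=1.200000:
  k1 = f(0.000000, 1.200000) = 1.190000
  k2 = f(0.145000, 1.372550) = 0.992369
  k3 = f(0.145000, 1.343894) = 1.021026
  k4 = f(0.290000, 1.496097) = 0.794105
  w ← 1.200000 + (0.29/6)·(k1 + 2k2 + 2k3 + k4) = 1.490527
x=0.290000, w=1.490527:
  k1 = f(0.290000, 1.490527) = 0.799676
  k2 = f(0.435000, 1.606480) = 0.560940
  k3 = f(0.435000, 1.571863) = 0.595557
  k4 = f(0.580000, 1.663238) = 0.335908
  w ← 1.490527 + (0.29/6)·(k1 + 2k2 + 2k3 + k4) = 1.657208
w(0.58) ≈ 1.6572

1.6572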